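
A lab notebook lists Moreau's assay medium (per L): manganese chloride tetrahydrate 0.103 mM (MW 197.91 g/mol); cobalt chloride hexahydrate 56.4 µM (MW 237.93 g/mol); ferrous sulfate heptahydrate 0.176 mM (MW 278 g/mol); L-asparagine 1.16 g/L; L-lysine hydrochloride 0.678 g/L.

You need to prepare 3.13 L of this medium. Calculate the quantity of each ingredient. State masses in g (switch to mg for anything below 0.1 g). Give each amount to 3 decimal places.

manganese chloride tetrahydrate 63.804 mg; cobalt chloride hexahydrate 42.002 mg; ferrous sulfate heptahydrate 0.153 g; L-asparagine 3.631 g; L-lysine hydrochloride 2.122 g

Working volume: 3.13 L.
manganese chloride tetrahydrate: 0.103 mmol/L × 197.91 mg/mmol × 3.13 L = 63.804 mg
cobalt chloride hexahydrate: 56.4 µmol/L × 237.93 g/mol × 3.13 L ÷ 1000 = 42.002 mg
ferrous sulfate heptahydrate: 0.176 mmol/L × 278 g/mol × 3.13 L ÷ 1000 = 0.153 g
L-asparagine: 1.16 g/L × 3.13 L = 3.631 g
L-lysine hydrochloride: 0.678 g/L × 3.13 L = 2.122 g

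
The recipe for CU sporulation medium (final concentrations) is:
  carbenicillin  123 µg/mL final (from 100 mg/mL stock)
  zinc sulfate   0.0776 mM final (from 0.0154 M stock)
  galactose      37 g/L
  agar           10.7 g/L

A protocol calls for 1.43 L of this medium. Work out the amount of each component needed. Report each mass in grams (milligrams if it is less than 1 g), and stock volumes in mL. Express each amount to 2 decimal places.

carbenicillin 1.76 mL; zinc sulfate 7.21 mL; galactose 52.91 g; agar 15.30 g

Scale factor relative to 1 L: 1.43.
carbenicillin: C1V1 = C2V2 → 123 µg/mL × 1430 mL ÷ 100000 µg/mL = 1.76 mL
zinc sulfate: C1V1 = C2V2 → 0.0776 mM × 1430 mL ÷ 15.4 mM = 7.21 mL
galactose: 37 g/L × 1.43 L = 52.91 g
agar: 10.7 g/L × 1.43 L = 15.30 g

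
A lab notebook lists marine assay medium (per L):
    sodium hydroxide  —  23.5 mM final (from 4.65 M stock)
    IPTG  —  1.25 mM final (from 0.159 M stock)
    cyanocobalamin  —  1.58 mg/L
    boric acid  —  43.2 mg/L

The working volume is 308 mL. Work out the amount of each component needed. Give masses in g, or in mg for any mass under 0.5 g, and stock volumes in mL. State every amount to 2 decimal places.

sodium hydroxide 1.56 mL; IPTG 2.42 mL; cyanocobalamin 0.49 mg; boric acid 13.31 mg

Target volume = 308 mL = 0.308 L.
sodium hydroxide: C1V1 = C2V2 → 23.5 mM × 308 mL ÷ 4650 mM = 1.56 mL
IPTG: dilute stock: 1.25 mM × 308 mL ÷ 159 mM = 2.42 mL
cyanocobalamin: 1.58 mg/L × 0.308 L = 0.49 mg
boric acid: 43.2 mg/L × 0.308 L = 13.31 mg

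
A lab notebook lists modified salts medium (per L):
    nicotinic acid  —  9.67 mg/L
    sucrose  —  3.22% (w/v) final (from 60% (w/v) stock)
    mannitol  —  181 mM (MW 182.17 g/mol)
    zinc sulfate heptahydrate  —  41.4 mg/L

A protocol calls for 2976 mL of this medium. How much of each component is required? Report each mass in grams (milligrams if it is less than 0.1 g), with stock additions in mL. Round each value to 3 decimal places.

Working volume: 2976 mL = 2.976 L.
nicotinic acid: 9.67 mg/L × 2.976 L = 28.778 mg
sucrose: V = C2·V2/C1 = 3.22% ÷ 60% × 2976 mL = 159.712 mL
mannitol: 181 mmol/L × 182.17 g/mol × 2.976 L ÷ 1000 = 98.127 g
zinc sulfate heptahydrate: 41.4 mg/L × 2.976 L = 123.206 mg = 0.123 g

nicotinic acid 28.778 mg; sucrose 159.712 mL; mannitol 98.127 g; zinc sulfate heptahydrate 0.123 g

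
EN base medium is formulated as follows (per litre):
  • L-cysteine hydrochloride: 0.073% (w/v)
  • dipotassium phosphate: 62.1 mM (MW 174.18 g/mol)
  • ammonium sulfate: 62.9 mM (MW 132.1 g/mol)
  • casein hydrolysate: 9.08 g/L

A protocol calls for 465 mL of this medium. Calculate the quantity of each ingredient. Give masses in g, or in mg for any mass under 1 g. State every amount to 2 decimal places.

L-cysteine hydrochloride 339.45 mg; dipotassium phosphate 5.03 g; ammonium sulfate 3.86 g; casein hydrolysate 4.22 g

Target volume = 465 mL = 0.465 L.
L-cysteine hydrochloride: 0.073% w/v = 0.73 g/L → 0.73 × 0.465 L = 0.33945 g = 339.45 mg
dipotassium phosphate: 62.1 mmol/L × 174.18 g/mol × 0.465 L ÷ 1000 = 5.03 g
ammonium sulfate: 62.9 mmol/L × 132.1 g/mol × 0.465 L ÷ 1000 = 3.86 g
casein hydrolysate: 9.08 g/L × 0.465 L = 4.22 g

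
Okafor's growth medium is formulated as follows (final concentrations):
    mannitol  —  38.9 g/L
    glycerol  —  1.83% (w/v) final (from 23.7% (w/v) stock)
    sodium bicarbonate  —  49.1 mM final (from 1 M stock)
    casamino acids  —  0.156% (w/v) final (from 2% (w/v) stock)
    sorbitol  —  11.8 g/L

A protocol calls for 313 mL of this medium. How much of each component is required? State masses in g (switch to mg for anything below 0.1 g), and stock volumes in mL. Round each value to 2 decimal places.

Scale factor relative to 1 L: 0.313.
mannitol: 38.9 g/L × 0.313 L = 12.18 g
glycerol: C1V1 = C2V2 → 1.83% ÷ 23.7% × 313 mL = 24.17 mL
sodium bicarbonate: C1V1 = C2V2 → 49.1 mM × 313 mL ÷ 1000 mM = 15.37 mL
casamino acids: dilute stock: 0.156% ÷ 2% × 313 mL = 24.41 mL
sorbitol: 11.8 g/L × 0.313 L = 3.69 g

mannitol 12.18 g; glycerol 24.17 mL; sodium bicarbonate 15.37 mL; casamino acids 24.41 mL; sorbitol 3.69 g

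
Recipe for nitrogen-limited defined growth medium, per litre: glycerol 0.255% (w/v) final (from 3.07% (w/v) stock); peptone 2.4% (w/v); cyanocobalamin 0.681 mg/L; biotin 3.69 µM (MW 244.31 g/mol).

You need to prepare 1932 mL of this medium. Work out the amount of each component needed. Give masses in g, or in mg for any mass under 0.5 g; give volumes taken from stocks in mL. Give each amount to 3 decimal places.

glycerol 160.476 mL; peptone 46.368 g; cyanocobalamin 1.316 mg; biotin 1.742 mg

Working volume: 1932 mL = 1.932 L.
glycerol: dilute stock: 0.255% ÷ 3.07% × 1932 mL = 160.476 mL
peptone: 2.4% w/v = 24 g/L → 24 × 1.932 L = 46.368 g
cyanocobalamin: 0.681 mg/L × 1.932 L = 1.316 mg
biotin: 3.69 µmol/L × 244.31 g/mol × 1.932 L ÷ 1000 = 1.742 mg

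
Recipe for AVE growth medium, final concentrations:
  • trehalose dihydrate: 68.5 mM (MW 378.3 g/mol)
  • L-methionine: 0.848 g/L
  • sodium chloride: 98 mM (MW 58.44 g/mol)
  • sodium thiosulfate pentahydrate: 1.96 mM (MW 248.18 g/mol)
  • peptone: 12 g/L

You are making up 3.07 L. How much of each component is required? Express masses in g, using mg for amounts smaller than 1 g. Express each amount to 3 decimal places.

trehalose dihydrate 79.555 g; L-methionine 2.603 g; sodium chloride 17.582 g; sodium thiosulfate pentahydrate 1.493 g; peptone 36.840 g

Scale factor relative to 1 L: 3.07.
trehalose dihydrate: 68.5 mmol/L × 378.3 g/mol × 3.07 L ÷ 1000 = 79.555 g
L-methionine: 0.848 g/L × 3.07 L = 2.603 g
sodium chloride: 98 mmol/L × 58.44 g/mol × 3.07 L ÷ 1000 = 17.582 g
sodium thiosulfate pentahydrate: 1.96 mmol/L × 248.18 g/mol × 3.07 L ÷ 1000 = 1.493 g
peptone: 12 g/L × 3.07 L = 36.840 g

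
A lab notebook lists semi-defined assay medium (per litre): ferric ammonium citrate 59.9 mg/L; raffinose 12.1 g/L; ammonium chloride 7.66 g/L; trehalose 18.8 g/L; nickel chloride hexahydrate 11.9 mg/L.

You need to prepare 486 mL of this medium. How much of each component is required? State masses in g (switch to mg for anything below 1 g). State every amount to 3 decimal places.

Scale factor relative to 1 L: 0.486.
ferric ammonium citrate: 59.9 mg/L × 0.486 L = 29.111 mg
raffinose: 12.1 g/L × 0.486 L = 5.881 g
ammonium chloride: 7.66 g/L × 0.486 L = 3.723 g
trehalose: 18.8 g/L × 0.486 L = 9.137 g
nickel chloride hexahydrate: 11.9 mg/L × 0.486 L = 5.783 mg

ferric ammonium citrate 29.111 mg; raffinose 5.881 g; ammonium chloride 3.723 g; trehalose 9.137 g; nickel chloride hexahydrate 5.783 mg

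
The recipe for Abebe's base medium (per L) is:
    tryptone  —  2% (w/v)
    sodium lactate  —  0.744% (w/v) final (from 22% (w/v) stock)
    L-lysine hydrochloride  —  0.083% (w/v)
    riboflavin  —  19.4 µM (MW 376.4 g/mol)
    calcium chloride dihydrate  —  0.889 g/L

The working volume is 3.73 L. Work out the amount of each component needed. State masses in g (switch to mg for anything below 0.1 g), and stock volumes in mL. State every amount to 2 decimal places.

Scale factor relative to 1 L: 3.73.
tryptone: 2% w/v = 20 g/L → 20 × 3.73 L = 74.60 g
sodium lactate: V = C2·V2/C1 = 0.744% ÷ 22% × 3730 mL = 126.14 mL
L-lysine hydrochloride: 0.083% w/v = 0.83 g/L → 0.83 × 3.73 L = 3.10 g
riboflavin: 19.4 µmol/L × 376.4 g/mol × 3.73 L ÷ 1000 = 27.24 mg
calcium chloride dihydrate: 0.889 g/L × 3.73 L = 3.32 g

tryptone 74.60 g; sodium lactate 126.14 mL; L-lysine hydrochloride 3.10 g; riboflavin 27.24 mg; calcium chloride dihydrate 3.32 g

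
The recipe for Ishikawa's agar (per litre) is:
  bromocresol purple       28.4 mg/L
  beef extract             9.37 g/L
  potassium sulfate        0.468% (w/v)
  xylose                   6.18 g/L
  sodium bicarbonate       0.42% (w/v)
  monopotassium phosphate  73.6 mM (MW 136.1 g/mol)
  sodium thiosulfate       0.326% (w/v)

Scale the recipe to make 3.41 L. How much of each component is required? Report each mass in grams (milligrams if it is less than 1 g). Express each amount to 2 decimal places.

Working volume: 3.41 L.
bromocresol purple: 28.4 mg/L × 3.41 L = 96.84 mg
beef extract: 9.37 g/L × 3.41 L = 31.95 g
potassium sulfate: 0.468% w/v = 4.68 g/L → 4.68 × 3.41 L = 15.96 g
xylose: 6.18 g/L × 3.41 L = 21.07 g
sodium bicarbonate: 0.42 g per 100 mL × 3410 mL ÷ 100 = 14.32 g
monopotassium phosphate: 73.6 mmol/L × 136.1 g/mol × 3.41 L ÷ 1000 = 34.16 g
sodium thiosulfate: 0.326 g per 100 mL × 3410 mL ÷ 100 = 11.12 g

bromocresol purple 96.84 mg; beef extract 31.95 g; potassium sulfate 15.96 g; xylose 21.07 g; sodium bicarbonate 14.32 g; monopotassium phosphate 34.16 g; sodium thiosulfate 11.12 g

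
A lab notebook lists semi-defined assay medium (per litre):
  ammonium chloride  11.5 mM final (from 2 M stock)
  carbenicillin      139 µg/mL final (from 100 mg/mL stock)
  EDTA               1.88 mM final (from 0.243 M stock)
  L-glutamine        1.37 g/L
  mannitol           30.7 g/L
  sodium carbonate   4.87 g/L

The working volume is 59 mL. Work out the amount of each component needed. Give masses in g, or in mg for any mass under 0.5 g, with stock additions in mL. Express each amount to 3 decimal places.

ammonium chloride 0.339 mL; carbenicillin 0.082 mL; EDTA 0.456 mL; L-glutamine 80.830 mg; mannitol 1.811 g; sodium carbonate 287.330 mg

Working volume: 59 mL = 0.059 L.
ammonium chloride: V = C2·V2/C1 = 11.5 mM × 59 mL ÷ 2000 mM = 0.339 mL
carbenicillin: V = C2·V2/C1 = 139 µg/mL × 59 mL ÷ 100000 µg/mL = 0.082 mL
EDTA: C1V1 = C2V2 → 1.88 mM × 59 mL ÷ 243 mM = 0.456 mL
L-glutamine: 1.37 g/L × 0.059 L = 0.08083 g = 80.830 mg
mannitol: 30.7 g/L × 0.059 L = 1.811 g
sodium carbonate: 4.87 g/L × 0.059 L = 0.28733 g = 287.330 mg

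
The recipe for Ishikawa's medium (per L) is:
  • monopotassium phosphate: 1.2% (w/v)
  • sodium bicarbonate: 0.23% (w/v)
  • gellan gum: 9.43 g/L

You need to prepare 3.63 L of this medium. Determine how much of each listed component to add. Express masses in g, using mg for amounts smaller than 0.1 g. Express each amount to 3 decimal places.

monopotassium phosphate 43.560 g; sodium bicarbonate 8.349 g; gellan gum 34.231 g

Working volume: 3.63 L.
monopotassium phosphate: 1.2 g per 100 mL × 3630 mL ÷ 100 = 43.560 g
sodium bicarbonate: 0.23% w/v = 2.3 g/L → 2.3 × 3.63 L = 8.349 g
gellan gum: 9.43 g/L × 3.63 L = 34.231 g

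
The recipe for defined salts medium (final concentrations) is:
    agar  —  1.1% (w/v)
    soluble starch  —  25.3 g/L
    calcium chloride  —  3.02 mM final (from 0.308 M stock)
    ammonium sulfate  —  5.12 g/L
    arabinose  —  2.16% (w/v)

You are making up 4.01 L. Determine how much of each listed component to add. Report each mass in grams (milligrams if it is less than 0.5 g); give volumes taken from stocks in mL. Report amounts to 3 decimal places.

agar 44.110 g; soluble starch 101.453 g; calcium chloride 39.319 mL; ammonium sulfate 20.531 g; arabinose 86.616 g

Working volume: 4.01 L.
agar: 1.1% w/v = 11 g/L → 11 × 4.01 L = 44.110 g
soluble starch: 25.3 g/L × 4.01 L = 101.453 g
calcium chloride: C1V1 = C2V2 → 3.02 mM × 4010 mL ÷ 308 mM = 39.319 mL
ammonium sulfate: 5.12 g/L × 4.01 L = 20.531 g
arabinose: 2.16 g per 100 mL × 4010 mL ÷ 100 = 86.616 g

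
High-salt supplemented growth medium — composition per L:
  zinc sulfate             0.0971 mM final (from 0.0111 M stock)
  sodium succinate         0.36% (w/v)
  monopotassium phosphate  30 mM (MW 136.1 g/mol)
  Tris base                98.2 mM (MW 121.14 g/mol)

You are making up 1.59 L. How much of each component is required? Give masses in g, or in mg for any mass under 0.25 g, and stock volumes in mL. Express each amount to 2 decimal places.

zinc sulfate 13.91 mL; sodium succinate 5.72 g; monopotassium phosphate 6.49 g; Tris base 18.91 g

Scale factor relative to 1 L: 1.59.
zinc sulfate: C1V1 = C2V2 → 0.0971 mM × 1590 mL ÷ 11.1 mM = 13.91 mL
sodium succinate: 0.36 g per 100 mL × 1590 mL ÷ 100 = 5.72 g
monopotassium phosphate: 30 mmol/L × 136.1 g/mol × 1.59 L ÷ 1000 = 6.49 g
Tris base: 98.2 mmol/L × 121.14 g/mol × 1.59 L ÷ 1000 = 18.91 g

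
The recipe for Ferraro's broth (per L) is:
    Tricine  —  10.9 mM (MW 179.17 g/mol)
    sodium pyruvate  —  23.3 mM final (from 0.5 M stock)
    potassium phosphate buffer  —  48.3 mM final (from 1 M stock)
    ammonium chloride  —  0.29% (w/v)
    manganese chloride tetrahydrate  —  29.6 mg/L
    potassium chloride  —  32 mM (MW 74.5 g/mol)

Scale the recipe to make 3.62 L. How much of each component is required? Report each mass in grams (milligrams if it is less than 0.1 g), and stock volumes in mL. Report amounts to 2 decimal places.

Tricine 7.07 g; sodium pyruvate 168.69 mL; potassium phosphate buffer 174.85 mL; ammonium chloride 10.50 g; manganese chloride tetrahydrate 0.11 g; potassium chloride 8.63 g

Working volume: 3.62 L.
Tricine: 10.9 mmol/L × 179.17 g/mol × 3.62 L ÷ 1000 = 7.07 g
sodium pyruvate: dilute stock: 23.3 mM × 3620 mL ÷ 500 mM = 168.69 mL
potassium phosphate buffer: C1V1 = C2V2 → 48.3 mM × 3620 mL ÷ 1000 mM = 174.85 mL
ammonium chloride: 0.29 g per 100 mL × 3620 mL ÷ 100 = 10.50 g
manganese chloride tetrahydrate: 29.6 mg/L × 3.62 L = 107.152 mg = 0.11 g
potassium chloride: 32 mmol/L × 74.5 g/mol × 3.62 L ÷ 1000 = 8.63 g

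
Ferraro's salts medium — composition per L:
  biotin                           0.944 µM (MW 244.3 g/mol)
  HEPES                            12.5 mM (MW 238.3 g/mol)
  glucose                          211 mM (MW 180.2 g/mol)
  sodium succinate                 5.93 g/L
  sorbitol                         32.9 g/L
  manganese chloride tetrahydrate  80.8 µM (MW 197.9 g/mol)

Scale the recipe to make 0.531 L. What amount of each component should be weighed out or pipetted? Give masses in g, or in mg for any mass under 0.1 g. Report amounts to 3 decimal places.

Scale factor relative to 1 L: 0.531.
biotin: 0.944 µmol/L × 244.3 g/mol × 0.531 L ÷ 1000 = 0.122 mg
HEPES: 12.5 mmol/L × 238.3 g/mol × 0.531 L ÷ 1000 = 1.582 g
glucose: 211 mmol/L × 180.2 g/mol × 0.531 L ÷ 1000 = 20.190 g
sodium succinate: 5.93 g/L × 0.531 L = 3.149 g
sorbitol: 32.9 g/L × 0.531 L = 17.470 g
manganese chloride tetrahydrate: 80.8 µmol/L × 197.9 g/mol × 0.531 L ÷ 1000 = 8.491 mg

biotin 0.122 mg; HEPES 1.582 g; glucose 20.190 g; sodium succinate 3.149 g; sorbitol 17.470 g; manganese chloride tetrahydrate 8.491 mg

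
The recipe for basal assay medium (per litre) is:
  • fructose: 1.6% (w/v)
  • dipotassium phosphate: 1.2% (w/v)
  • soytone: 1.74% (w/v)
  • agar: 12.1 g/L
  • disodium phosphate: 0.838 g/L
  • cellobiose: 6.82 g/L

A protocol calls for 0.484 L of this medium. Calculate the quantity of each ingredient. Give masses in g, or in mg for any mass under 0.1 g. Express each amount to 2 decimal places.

Working volume: 0.484 L.
fructose: 1.6 g per 100 mL × 484 mL ÷ 100 = 7.74 g
dipotassium phosphate: 1.2 g per 100 mL × 484 mL ÷ 100 = 5.81 g
soytone: 1.74 g per 100 mL × 484 mL ÷ 100 = 8.42 g
agar: 12.1 g/L × 0.484 L = 5.86 g
disodium phosphate: 0.838 g/L × 0.484 L = 0.41 g
cellobiose: 6.82 g/L × 0.484 L = 3.30 g

fructose 7.74 g; dipotassium phosphate 5.81 g; soytone 8.42 g; agar 5.86 g; disodium phosphate 0.41 g; cellobiose 3.30 g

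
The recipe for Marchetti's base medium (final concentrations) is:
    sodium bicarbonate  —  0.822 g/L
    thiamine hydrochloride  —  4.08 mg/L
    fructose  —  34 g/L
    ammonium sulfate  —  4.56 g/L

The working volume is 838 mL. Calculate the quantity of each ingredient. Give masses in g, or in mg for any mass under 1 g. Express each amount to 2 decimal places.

sodium bicarbonate 688.84 mg; thiamine hydrochloride 3.42 mg; fructose 28.49 g; ammonium sulfate 3.82 g

Scale factor relative to 1 L: 0.838.
sodium bicarbonate: 0.822 g/L × 0.838 L = 0.688836 g = 688.84 mg
thiamine hydrochloride: 4.08 mg/L × 0.838 L = 3.42 mg
fructose: 34 g/L × 0.838 L = 28.49 g
ammonium sulfate: 4.56 g/L × 0.838 L = 3.82 g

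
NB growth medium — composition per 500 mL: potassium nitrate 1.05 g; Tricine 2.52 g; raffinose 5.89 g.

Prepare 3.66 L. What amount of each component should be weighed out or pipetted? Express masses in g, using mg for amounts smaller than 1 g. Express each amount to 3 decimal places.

potassium nitrate 7.686 g; Tricine 18.446 g; raffinose 43.115 g

Scale factor = 3660 mL / 500 mL = 7.32.
potassium nitrate: 1.05 g × (3660 mL / 500 mL) = 7.686 g
Tricine: 2.52 g × (3660 mL / 500 mL) = 18.446 g
raffinose: 5.89 g × (3660 mL / 500 mL) = 43.115 g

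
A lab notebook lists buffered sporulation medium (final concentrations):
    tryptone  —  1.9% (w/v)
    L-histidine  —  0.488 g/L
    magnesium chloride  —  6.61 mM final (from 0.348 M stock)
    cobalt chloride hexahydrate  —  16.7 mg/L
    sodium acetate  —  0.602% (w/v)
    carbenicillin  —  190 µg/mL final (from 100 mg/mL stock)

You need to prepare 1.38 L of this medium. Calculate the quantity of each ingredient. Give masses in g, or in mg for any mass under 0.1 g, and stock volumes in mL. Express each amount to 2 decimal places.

tryptone 26.22 g; L-histidine 0.67 g; magnesium chloride 26.21 mL; cobalt chloride hexahydrate 23.05 mg; sodium acetate 8.31 g; carbenicillin 2.62 mL

Working volume: 1.38 L.
tryptone: 1.9% w/v = 19 g/L → 19 × 1.38 L = 26.22 g
L-histidine: 0.488 g/L × 1.38 L = 0.67 g
magnesium chloride: dilute stock: 6.61 mM × 1380 mL ÷ 348 mM = 26.21 mL
cobalt chloride hexahydrate: 16.7 mg/L × 1.38 L = 23.05 mg
sodium acetate: 0.602% w/v = 6.02 g/L → 6.02 × 1.38 L = 8.31 g
carbenicillin: C1V1 = C2V2 → 190 µg/mL × 1380 mL ÷ 100000 µg/mL = 2.62 mL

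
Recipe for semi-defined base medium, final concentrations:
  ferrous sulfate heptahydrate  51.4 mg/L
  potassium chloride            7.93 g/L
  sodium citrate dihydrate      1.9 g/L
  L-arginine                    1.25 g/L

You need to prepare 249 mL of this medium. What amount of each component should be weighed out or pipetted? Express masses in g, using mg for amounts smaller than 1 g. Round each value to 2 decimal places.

ferrous sulfate heptahydrate 12.80 mg; potassium chloride 1.97 g; sodium citrate dihydrate 473.10 mg; L-arginine 311.25 mg

Target volume = 249 mL = 0.249 L.
ferrous sulfate heptahydrate: 51.4 mg/L × 0.249 L = 12.80 mg
potassium chloride: 7.93 g/L × 0.249 L = 1.97 g
sodium citrate dihydrate: 1.9 g/L × 0.249 L = 0.4731 g = 473.10 mg
L-arginine: 1.25 g/L × 0.249 L = 0.31125 g = 311.25 mg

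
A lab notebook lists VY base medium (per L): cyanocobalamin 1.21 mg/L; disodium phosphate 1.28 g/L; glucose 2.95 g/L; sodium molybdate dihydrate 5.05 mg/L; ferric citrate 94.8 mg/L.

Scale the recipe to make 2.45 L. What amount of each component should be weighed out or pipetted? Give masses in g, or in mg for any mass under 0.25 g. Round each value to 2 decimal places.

cyanocobalamin 2.96 mg; disodium phosphate 3.14 g; glucose 7.23 g; sodium molybdate dihydrate 12.37 mg; ferric citrate 232.26 mg

Scale factor relative to 1 L: 2.45.
cyanocobalamin: 1.21 mg/L × 2.45 L = 2.96 mg
disodium phosphate: 1.28 g/L × 2.45 L = 3.14 g
glucose: 2.95 g/L × 2.45 L = 7.23 g
sodium molybdate dihydrate: 5.05 mg/L × 2.45 L = 12.37 mg
ferric citrate: 94.8 mg/L × 2.45 L = 232.26 mg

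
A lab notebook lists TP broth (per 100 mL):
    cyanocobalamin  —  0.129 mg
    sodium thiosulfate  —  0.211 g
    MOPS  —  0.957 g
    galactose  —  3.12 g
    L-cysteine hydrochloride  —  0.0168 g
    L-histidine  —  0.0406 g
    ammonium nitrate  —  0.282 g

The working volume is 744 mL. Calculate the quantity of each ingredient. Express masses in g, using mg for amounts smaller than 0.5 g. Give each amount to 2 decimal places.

Scale factor = 744 mL / 100 mL = 7.44.
cyanocobalamin: 0.129 mg × (744 mL / 100 mL) = 0.96 mg
sodium thiosulfate: 0.211 g × (744 mL / 100 mL) = 1.57 g
MOPS: 0.957 g × (744 mL / 100 mL) = 7.12 g
galactose: 3.12 g × (744 mL / 100 mL) = 23.21 g
L-cysteine hydrochloride: 0.0168 g × (744 mL / 100 mL) = 0.124992 g = 124.99 mg
L-histidine: 0.0406 g × (744 mL / 100 mL) = 0.302064 g = 302.06 mg
ammonium nitrate: 0.282 g × (744 mL / 100 mL) = 2.10 g

cyanocobalamin 0.96 mg; sodium thiosulfate 1.57 g; MOPS 7.12 g; galactose 23.21 g; L-cysteine hydrochloride 124.99 mg; L-histidine 302.06 mg; ammonium nitrate 2.10 g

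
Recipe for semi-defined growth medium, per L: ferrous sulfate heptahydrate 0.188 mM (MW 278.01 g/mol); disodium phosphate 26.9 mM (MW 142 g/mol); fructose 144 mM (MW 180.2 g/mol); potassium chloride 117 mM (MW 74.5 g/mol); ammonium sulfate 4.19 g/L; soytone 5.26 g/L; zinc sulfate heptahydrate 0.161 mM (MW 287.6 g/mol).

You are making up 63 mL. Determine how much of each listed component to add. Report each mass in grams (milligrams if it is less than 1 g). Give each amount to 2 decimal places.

Working volume: 63 mL = 0.063 L.
ferrous sulfate heptahydrate: 0.188 mmol/L × 278.01 mg/mmol × 0.063 L = 3.29 mg
disodium phosphate: 26.9 mmol/L × 142 mg/mmol × 0.063 L = 240.65 mg
fructose: 144 mmol/L × 180.2 g/mol × 0.063 L ÷ 1000 = 1.63 g
potassium chloride: 117 mmol/L × 74.5 mg/mmol × 0.063 L = 549.14 mg
ammonium sulfate: 4.19 g/L × 0.063 L = 0.26397 g = 263.97 mg
soytone: 5.26 g/L × 0.063 L = 0.33138 g = 331.38 mg
zinc sulfate heptahydrate: 0.161 mmol/L × 287.6 mg/mmol × 0.063 L = 2.92 mg

ferrous sulfate heptahydrate 3.29 mg; disodium phosphate 240.65 mg; fructose 1.63 g; potassium chloride 549.14 mg; ammonium sulfate 263.97 mg; soytone 331.38 mg; zinc sulfate heptahydrate 2.92 mg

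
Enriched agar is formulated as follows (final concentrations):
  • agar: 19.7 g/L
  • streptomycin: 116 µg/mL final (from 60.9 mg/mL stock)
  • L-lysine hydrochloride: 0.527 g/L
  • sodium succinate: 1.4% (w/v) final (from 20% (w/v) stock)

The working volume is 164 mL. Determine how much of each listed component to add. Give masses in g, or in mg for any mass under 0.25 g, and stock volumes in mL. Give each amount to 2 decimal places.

Scale factor relative to 1 L: 0.164.
agar: 19.7 g/L × 0.164 L = 3.23 g
streptomycin: V = C2·V2/C1 = 116 µg/mL × 164 mL ÷ 60900 µg/mL = 0.31 mL
L-lysine hydrochloride: 0.527 g/L × 0.164 L = 0.086428 g = 86.43 mg
sodium succinate: dilute stock: 1.4% ÷ 20% × 164 mL = 11.48 mL

agar 3.23 g; streptomycin 0.31 mL; L-lysine hydrochloride 86.43 mg; sodium succinate 11.48 mL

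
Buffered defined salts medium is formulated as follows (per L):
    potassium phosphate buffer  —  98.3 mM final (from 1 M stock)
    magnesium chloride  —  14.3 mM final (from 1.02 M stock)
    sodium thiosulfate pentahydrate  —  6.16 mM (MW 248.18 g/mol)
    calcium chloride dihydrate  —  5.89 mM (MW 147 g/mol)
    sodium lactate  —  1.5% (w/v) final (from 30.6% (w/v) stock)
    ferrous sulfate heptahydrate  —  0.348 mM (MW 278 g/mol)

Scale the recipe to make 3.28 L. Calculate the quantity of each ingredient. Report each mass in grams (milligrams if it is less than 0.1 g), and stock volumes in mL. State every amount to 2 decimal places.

Scale factor relative to 1 L: 3.28.
potassium phosphate buffer: C1V1 = C2V2 → 98.3 mM × 3280 mL ÷ 1000 mM = 322.42 mL
magnesium chloride: C1V1 = C2V2 → 14.3 mM × 3280 mL ÷ 1020 mM = 45.98 mL
sodium thiosulfate pentahydrate: 6.16 mmol/L × 248.18 g/mol × 3.28 L ÷ 1000 = 5.01 g
calcium chloride dihydrate: 5.89 mmol/L × 147 g/mol × 3.28 L ÷ 1000 = 2.84 g
sodium lactate: C1V1 = C2V2 → 1.5% ÷ 30.6% × 3280 mL = 160.78 mL
ferrous sulfate heptahydrate: 0.348 mmol/L × 278 g/mol × 3.28 L ÷ 1000 = 0.32 g

potassium phosphate buffer 322.42 mL; magnesium chloride 45.98 mL; sodium thiosulfate pentahydrate 5.01 g; calcium chloride dihydrate 2.84 g; sodium lactate 160.78 mL; ferrous sulfate heptahydrate 0.32 g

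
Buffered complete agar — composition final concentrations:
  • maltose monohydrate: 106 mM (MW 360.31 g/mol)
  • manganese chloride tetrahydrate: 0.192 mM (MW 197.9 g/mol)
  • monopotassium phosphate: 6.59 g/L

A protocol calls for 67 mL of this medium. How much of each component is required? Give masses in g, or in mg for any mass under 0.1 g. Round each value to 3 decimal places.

maltose monohydrate 2.559 g; manganese chloride tetrahydrate 2.546 mg; monopotassium phosphate 0.442 g

Scale factor relative to 1 L: 0.067.
maltose monohydrate: 106 mmol/L × 360.31 g/mol × 0.067 L ÷ 1000 = 2.559 g
manganese chloride tetrahydrate: 0.192 mmol/L × 197.9 mg/mmol × 0.067 L = 2.546 mg
monopotassium phosphate: 6.59 g/L × 0.067 L = 0.442 g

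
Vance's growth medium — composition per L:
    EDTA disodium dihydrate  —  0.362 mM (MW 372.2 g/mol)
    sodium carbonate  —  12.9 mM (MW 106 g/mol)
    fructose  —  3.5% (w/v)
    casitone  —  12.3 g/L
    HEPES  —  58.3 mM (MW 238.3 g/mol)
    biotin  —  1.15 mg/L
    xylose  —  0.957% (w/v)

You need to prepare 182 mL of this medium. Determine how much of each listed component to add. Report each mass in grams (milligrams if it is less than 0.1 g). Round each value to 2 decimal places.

EDTA disodium dihydrate 24.52 mg; sodium carbonate 0.25 g; fructose 6.37 g; casitone 2.24 g; HEPES 2.53 g; biotin 0.21 mg; xylose 1.74 g

Working volume: 182 mL = 0.182 L.
EDTA disodium dihydrate: 0.362 mmol/L × 372.2 mg/mmol × 0.182 L = 24.52 mg
sodium carbonate: 12.9 mmol/L × 106 g/mol × 0.182 L ÷ 1000 = 0.25 g
fructose: 3.5 g per 100 mL × 182 mL ÷ 100 = 6.37 g
casitone: 12.3 g/L × 0.182 L = 2.24 g
HEPES: 58.3 mmol/L × 238.3 g/mol × 0.182 L ÷ 1000 = 2.53 g
biotin: 1.15 mg/L × 0.182 L = 0.21 mg
xylose: 0.957 g per 100 mL × 182 mL ÷ 100 = 1.74 g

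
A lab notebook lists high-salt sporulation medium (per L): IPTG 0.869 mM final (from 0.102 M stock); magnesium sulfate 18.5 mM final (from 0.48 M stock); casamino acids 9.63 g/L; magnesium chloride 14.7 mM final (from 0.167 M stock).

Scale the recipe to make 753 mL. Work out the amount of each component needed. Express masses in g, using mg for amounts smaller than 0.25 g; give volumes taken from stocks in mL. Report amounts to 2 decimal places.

Working volume: 753 mL = 0.753 L.
IPTG: V = C2·V2/C1 = 0.869 mM × 753 mL ÷ 102 mM = 6.42 mL
magnesium sulfate: V = C2·V2/C1 = 18.5 mM × 753 mL ÷ 480 mM = 29.02 mL
casamino acids: 9.63 g/L × 0.753 L = 7.25 g
magnesium chloride: dilute stock: 14.7 mM × 753 mL ÷ 167 mM = 66.28 mL

IPTG 6.42 mL; magnesium sulfate 29.02 mL; casamino acids 7.25 g; magnesium chloride 66.28 mL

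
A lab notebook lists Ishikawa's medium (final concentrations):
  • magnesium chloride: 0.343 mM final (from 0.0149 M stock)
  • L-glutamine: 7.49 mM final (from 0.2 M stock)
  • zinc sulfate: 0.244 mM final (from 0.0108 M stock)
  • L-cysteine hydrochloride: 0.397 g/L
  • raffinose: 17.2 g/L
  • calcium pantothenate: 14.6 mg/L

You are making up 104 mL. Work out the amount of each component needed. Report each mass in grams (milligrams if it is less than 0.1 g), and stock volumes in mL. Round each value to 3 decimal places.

magnesium chloride 2.394 mL; L-glutamine 3.895 mL; zinc sulfate 2.350 mL; L-cysteine hydrochloride 41.288 mg; raffinose 1.789 g; calcium pantothenate 1.518 mg

Working volume: 104 mL = 0.104 L.
magnesium chloride: dilute stock: 0.343 mM × 104 mL ÷ 14.9 mM = 2.394 mL
L-glutamine: C1V1 = C2V2 → 7.49 mM × 104 mL ÷ 200 mM = 3.895 mL
zinc sulfate: dilute stock: 0.244 mM × 104 mL ÷ 10.8 mM = 2.350 mL
L-cysteine hydrochloride: 0.397 g/L × 0.104 L = 0.041288 g = 41.288 mg
raffinose: 17.2 g/L × 0.104 L = 1.789 g
calcium pantothenate: 14.6 mg/L × 0.104 L = 1.518 mg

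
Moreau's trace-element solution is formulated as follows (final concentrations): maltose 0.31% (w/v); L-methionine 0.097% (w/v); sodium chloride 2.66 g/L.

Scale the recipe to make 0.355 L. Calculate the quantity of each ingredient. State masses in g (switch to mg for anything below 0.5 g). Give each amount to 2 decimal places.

maltose 1.10 g; L-methionine 344.35 mg; sodium chloride 0.94 g

Scale factor relative to 1 L: 0.355.
maltose: 0.31 g per 100 mL × 355 mL ÷ 100 = 1.10 g
L-methionine: 0.097 g per 100 mL × 355 mL ÷ 100 = 0.34435 g = 344.35 mg
sodium chloride: 2.66 g/L × 0.355 L = 0.94 g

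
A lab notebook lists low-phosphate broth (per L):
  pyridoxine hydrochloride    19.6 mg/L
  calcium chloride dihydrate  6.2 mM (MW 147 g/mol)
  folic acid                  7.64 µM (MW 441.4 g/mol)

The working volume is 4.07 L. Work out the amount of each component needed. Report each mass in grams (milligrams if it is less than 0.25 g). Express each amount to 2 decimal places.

Scale factor relative to 1 L: 4.07.
pyridoxine hydrochloride: 19.6 mg/L × 4.07 L = 79.77 mg
calcium chloride dihydrate: 6.2 mmol/L × 147 g/mol × 4.07 L ÷ 1000 = 3.71 g
folic acid: 7.64 µmol/L × 441.4 g/mol × 4.07 L ÷ 1000 = 13.73 mg

pyridoxine hydrochloride 79.77 mg; calcium chloride dihydrate 3.71 g; folic acid 13.73 mg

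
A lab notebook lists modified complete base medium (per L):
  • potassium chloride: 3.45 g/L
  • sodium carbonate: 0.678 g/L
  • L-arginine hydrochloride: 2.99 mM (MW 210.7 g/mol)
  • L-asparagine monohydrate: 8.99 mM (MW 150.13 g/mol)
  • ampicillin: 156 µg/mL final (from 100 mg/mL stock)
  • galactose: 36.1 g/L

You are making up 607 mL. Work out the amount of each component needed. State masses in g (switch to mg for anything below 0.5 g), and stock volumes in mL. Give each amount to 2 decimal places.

Scale factor relative to 1 L: 0.607.
potassium chloride: 3.45 g/L × 0.607 L = 2.09 g
sodium carbonate: 0.678 g/L × 0.607 L = 0.411546 g = 411.55 mg
L-arginine hydrochloride: 2.99 mmol/L × 210.7 mg/mmol × 0.607 L = 382.41 mg
L-asparagine monohydrate: 8.99 mmol/L × 150.13 g/mol × 0.607 L ÷ 1000 = 0.82 g
ampicillin: V = C2·V2/C1 = 156 µg/mL × 607 mL ÷ 100000 µg/mL = 0.95 mL
galactose: 36.1 g/L × 0.607 L = 21.91 g

potassium chloride 2.09 g; sodium carbonate 411.55 mg; L-arginine hydrochloride 382.41 mg; L-asparagine monohydrate 0.82 g; ampicillin 0.95 mL; galactose 21.91 g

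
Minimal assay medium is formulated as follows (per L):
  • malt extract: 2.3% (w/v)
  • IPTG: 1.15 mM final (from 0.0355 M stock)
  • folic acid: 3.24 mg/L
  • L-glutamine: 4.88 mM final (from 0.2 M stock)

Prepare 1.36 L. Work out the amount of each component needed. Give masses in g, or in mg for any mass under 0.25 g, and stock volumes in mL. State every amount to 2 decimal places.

Scale factor relative to 1 L: 1.36.
malt extract: 2.3 g per 100 mL × 1360 mL ÷ 100 = 31.28 g
IPTG: dilute stock: 1.15 mM × 1360 mL ÷ 35.5 mM = 44.06 mL
folic acid: 3.24 mg/L × 1.36 L = 4.41 mg
L-glutamine: V = C2·V2/C1 = 4.88 mM × 1360 mL ÷ 200 mM = 33.18 mL

malt extract 31.28 g; IPTG 44.06 mL; folic acid 4.41 mg; L-glutamine 33.18 mL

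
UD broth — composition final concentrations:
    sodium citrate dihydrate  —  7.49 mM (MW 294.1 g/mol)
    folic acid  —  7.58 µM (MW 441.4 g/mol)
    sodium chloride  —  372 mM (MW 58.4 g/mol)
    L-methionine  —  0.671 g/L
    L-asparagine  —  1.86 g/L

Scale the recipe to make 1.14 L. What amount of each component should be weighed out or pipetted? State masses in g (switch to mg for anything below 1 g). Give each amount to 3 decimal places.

sodium citrate dihydrate 2.511 g; folic acid 3.814 mg; sodium chloride 24.766 g; L-methionine 764.940 mg; L-asparagine 2.120 g

Scale factor relative to 1 L: 1.14.
sodium citrate dihydrate: 7.49 mmol/L × 294.1 g/mol × 1.14 L ÷ 1000 = 2.511 g
folic acid: 7.58 µmol/L × 441.4 g/mol × 1.14 L ÷ 1000 = 3.814 mg
sodium chloride: 372 mmol/L × 58.4 g/mol × 1.14 L ÷ 1000 = 24.766 g
L-methionine: 0.671 g/L × 1.14 L = 0.76494 g = 764.940 mg
L-asparagine: 1.86 g/L × 1.14 L = 2.120 g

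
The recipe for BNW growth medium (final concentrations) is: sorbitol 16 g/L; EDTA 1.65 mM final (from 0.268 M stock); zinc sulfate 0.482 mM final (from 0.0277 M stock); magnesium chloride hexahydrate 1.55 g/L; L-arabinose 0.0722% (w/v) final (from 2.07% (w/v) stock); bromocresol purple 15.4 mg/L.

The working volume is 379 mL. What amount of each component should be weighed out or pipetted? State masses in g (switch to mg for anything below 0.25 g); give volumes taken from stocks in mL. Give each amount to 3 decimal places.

sorbitol 6.064 g; EDTA 2.333 mL; zinc sulfate 6.595 mL; magnesium chloride hexahydrate 0.587 g; L-arabinose 13.219 mL; bromocresol purple 5.837 mg

Target volume = 379 mL = 0.379 L.
sorbitol: 16 g/L × 0.379 L = 6.064 g
EDTA: dilute stock: 1.65 mM × 379 mL ÷ 268 mM = 2.333 mL
zinc sulfate: V = C2·V2/C1 = 0.482 mM × 379 mL ÷ 27.7 mM = 6.595 mL
magnesium chloride hexahydrate: 1.55 g/L × 0.379 L = 0.587 g
L-arabinose: C1V1 = C2V2 → 0.0722% ÷ 2.07% × 379 mL = 13.219 mL
bromocresol purple: 15.4 mg/L × 0.379 L = 5.837 mg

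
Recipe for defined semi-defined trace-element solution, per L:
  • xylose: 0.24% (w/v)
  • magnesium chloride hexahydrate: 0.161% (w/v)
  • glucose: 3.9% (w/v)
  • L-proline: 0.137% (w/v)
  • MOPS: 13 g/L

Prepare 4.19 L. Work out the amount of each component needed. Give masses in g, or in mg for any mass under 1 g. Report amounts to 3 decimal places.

xylose 10.056 g; magnesium chloride hexahydrate 6.746 g; glucose 163.410 g; L-proline 5.740 g; MOPS 54.470 g

Scale factor relative to 1 L: 4.19.
xylose: 0.24 g per 100 mL × 4190 mL ÷ 100 = 10.056 g
magnesium chloride hexahydrate: 0.161% w/v = 1.61 g/L → 1.61 × 4.19 L = 6.746 g
glucose: 3.9 g per 100 mL × 4190 mL ÷ 100 = 163.410 g
L-proline: 0.137 g per 100 mL × 4190 mL ÷ 100 = 5.740 g
MOPS: 13 g/L × 4.19 L = 54.470 g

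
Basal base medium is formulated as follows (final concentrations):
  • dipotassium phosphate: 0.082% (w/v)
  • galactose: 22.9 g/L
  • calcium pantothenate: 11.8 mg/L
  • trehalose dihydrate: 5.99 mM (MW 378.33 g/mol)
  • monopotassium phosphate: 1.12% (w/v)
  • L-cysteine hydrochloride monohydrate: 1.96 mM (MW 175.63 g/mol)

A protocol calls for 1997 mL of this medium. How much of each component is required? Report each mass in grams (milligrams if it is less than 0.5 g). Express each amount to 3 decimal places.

Target volume = 1997 mL = 1.997 L.
dipotassium phosphate: 0.082 g per 100 mL × 1997 mL ÷ 100 = 1.638 g
galactose: 22.9 g/L × 1.997 L = 45.731 g
calcium pantothenate: 11.8 mg/L × 1.997 L = 23.565 mg
trehalose dihydrate: 5.99 mmol/L × 378.33 g/mol × 1.997 L ÷ 1000 = 4.526 g
monopotassium phosphate: 1.12 g per 100 mL × 1997 mL ÷ 100 = 22.366 g
L-cysteine hydrochloride monohydrate: 1.96 mmol/L × 175.63 g/mol × 1.997 L ÷ 1000 = 0.687 g

dipotassium phosphate 1.638 g; galactose 45.731 g; calcium pantothenate 23.565 mg; trehalose dihydrate 4.526 g; monopotassium phosphate 22.366 g; L-cysteine hydrochloride monohydrate 0.687 g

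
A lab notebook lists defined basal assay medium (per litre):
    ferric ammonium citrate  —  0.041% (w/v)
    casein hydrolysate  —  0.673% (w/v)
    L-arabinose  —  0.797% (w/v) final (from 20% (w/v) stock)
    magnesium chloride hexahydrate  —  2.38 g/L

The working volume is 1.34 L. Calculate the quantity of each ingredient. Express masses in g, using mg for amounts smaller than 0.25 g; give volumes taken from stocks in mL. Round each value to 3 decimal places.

ferric ammonium citrate 0.549 g; casein hydrolysate 9.018 g; L-arabinose 53.399 mL; magnesium chloride hexahydrate 3.189 g

Working volume: 1.34 L.
ferric ammonium citrate: 0.041 g per 100 mL × 1340 mL ÷ 100 = 0.549 g
casein hydrolysate: 0.673% w/v = 6.73 g/L → 6.73 × 1.34 L = 9.018 g
L-arabinose: dilute stock: 0.797% ÷ 20% × 1340 mL = 53.399 mL
magnesium chloride hexahydrate: 2.38 g/L × 1.34 L = 3.189 g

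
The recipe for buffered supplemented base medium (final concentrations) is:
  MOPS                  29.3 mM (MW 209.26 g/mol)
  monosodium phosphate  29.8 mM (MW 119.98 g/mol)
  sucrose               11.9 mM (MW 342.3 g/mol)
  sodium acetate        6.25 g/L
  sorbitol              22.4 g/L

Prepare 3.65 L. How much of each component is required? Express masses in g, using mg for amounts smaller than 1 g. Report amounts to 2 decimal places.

MOPS 22.38 g; monosodium phosphate 13.05 g; sucrose 14.87 g; sodium acetate 22.81 g; sorbitol 81.76 g

Working volume: 3.65 L.
MOPS: 29.3 mmol/L × 209.26 g/mol × 3.65 L ÷ 1000 = 22.38 g
monosodium phosphate: 29.8 mmol/L × 119.98 g/mol × 3.65 L ÷ 1000 = 13.05 g
sucrose: 11.9 mmol/L × 342.3 g/mol × 3.65 L ÷ 1000 = 14.87 g
sodium acetate: 6.25 g/L × 3.65 L = 22.81 g
sorbitol: 22.4 g/L × 3.65 L = 81.76 g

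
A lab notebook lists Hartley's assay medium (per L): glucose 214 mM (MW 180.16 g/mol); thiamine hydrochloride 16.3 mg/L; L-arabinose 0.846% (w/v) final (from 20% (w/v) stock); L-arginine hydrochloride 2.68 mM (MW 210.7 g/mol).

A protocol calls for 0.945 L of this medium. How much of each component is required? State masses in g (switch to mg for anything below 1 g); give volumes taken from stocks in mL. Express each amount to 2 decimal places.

Working volume: 0.945 L.
glucose: 214 mmol/L × 180.16 g/mol × 0.945 L ÷ 1000 = 36.43 g
thiamine hydrochloride: 16.3 mg/L × 0.945 L = 15.40 mg
L-arabinose: C1V1 = C2V2 → 0.846% ÷ 20% × 945 mL = 39.97 mL
L-arginine hydrochloride: 2.68 mmol/L × 210.7 mg/mmol × 0.945 L = 533.62 mg

glucose 36.43 g; thiamine hydrochloride 15.40 mg; L-arabinose 39.97 mL; L-arginine hydrochloride 533.62 mg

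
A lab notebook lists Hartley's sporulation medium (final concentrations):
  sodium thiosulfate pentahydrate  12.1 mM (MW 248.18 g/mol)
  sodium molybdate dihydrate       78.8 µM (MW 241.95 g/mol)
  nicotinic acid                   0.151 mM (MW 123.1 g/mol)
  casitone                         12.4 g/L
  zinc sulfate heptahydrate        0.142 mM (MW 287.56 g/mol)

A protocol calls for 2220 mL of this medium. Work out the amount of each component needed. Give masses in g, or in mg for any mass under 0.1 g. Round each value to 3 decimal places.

Scale factor relative to 1 L: 2.22.
sodium thiosulfate pentahydrate: 12.1 mmol/L × 248.18 g/mol × 2.22 L ÷ 1000 = 6.667 g
sodium molybdate dihydrate: 78.8 µmol/L × 241.95 g/mol × 2.22 L ÷ 1000 = 42.326 mg
nicotinic acid: 0.151 mmol/L × 123.1 mg/mmol × 2.22 L = 41.266 mg
casitone: 12.4 g/L × 2.22 L = 27.528 g
zinc sulfate heptahydrate: 0.142 mmol/L × 287.56 mg/mmol × 2.22 L = 90.650 mg

sodium thiosulfate pentahydrate 6.667 g; sodium molybdate dihydrate 42.326 mg; nicotinic acid 41.266 mg; casitone 27.528 g; zinc sulfate heptahydrate 90.650 mg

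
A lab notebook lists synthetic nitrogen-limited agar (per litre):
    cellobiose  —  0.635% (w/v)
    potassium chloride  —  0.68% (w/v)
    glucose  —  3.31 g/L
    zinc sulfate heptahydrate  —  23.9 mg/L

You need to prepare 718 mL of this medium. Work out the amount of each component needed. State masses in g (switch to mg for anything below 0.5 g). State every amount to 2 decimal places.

cellobiose 4.56 g; potassium chloride 4.88 g; glucose 2.38 g; zinc sulfate heptahydrate 17.16 mg

Target volume = 718 mL = 0.718 L.
cellobiose: 0.635 g per 100 mL × 718 mL ÷ 100 = 4.56 g
potassium chloride: 0.68 g per 100 mL × 718 mL ÷ 100 = 4.88 g
glucose: 3.31 g/L × 0.718 L = 2.38 g
zinc sulfate heptahydrate: 23.9 mg/L × 0.718 L = 17.16 mg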